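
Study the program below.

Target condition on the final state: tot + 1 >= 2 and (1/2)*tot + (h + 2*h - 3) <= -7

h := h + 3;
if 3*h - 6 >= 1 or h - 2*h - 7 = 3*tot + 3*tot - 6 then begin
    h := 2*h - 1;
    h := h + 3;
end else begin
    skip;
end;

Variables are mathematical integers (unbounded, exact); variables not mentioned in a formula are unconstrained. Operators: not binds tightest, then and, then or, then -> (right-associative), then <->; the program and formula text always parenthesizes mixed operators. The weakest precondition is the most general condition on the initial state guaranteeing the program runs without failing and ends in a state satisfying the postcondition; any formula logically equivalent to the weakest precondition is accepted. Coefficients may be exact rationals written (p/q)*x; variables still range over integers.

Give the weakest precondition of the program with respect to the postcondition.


Working backward. After the program, the postcondition tot + 1 >= 2 and (1/2)*tot + (h + 2*h - 3) <= -7 must hold; in canonical form it is tot >= 1 and 3*h + (1/2)*tot <= -4.
Then branch requires tot >= 1 and 6*h + (1/2)*tot <= -10; else branch requires tot >= 1 and 3*h + (1/2)*tot <= -4.
Before the if: ((3*h >= 7 or h + 6*tot = -1) -> (tot >= 1 and 6*h + (1/2)*tot <= -10)) and ((not (3*h >= 7 or h + 6*tot = -1)) -> (tot >= 1 and 3*h + (1/2)*tot <= -4))
Before h := h + 3: ((3*h >= -2 or h + 6*tot = -4) -> (tot >= 1 and 6*h + (1/2)*tot <= -28)) and ((not (3*h >= -2 or h + 6*tot = -4)) -> (tot >= 1 and 3*h + (1/2)*tot <= -13))
Answer: WP = ((3*h >= -2 or h + 6*tot = -4) -> (tot >= 1 and 6*h + (1/2)*tot <= -28)) and ((not (3*h >= -2 or h + 6*tot = -4)) -> (tot >= 1 and 3*h + (1/2)*tot <= -13))


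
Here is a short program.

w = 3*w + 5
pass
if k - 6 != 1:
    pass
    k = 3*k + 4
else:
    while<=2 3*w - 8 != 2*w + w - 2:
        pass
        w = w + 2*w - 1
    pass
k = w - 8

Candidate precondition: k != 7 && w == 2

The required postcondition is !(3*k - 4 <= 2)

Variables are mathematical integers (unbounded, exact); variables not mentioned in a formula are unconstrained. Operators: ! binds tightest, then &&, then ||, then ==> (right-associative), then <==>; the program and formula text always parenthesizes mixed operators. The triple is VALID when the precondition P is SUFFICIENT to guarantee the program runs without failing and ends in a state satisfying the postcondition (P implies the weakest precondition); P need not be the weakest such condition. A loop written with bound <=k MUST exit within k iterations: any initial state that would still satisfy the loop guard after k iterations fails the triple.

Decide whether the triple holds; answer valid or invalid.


Working backward. After the program, the postcondition !(3*k - 4 <= 2) must hold; in canonical form it is !(3*k <= 6).
Before k := w - 8: !(3*w <= 30)
Then branch requires !(3*w <= 30); else branch requires false.
Before the if: (k != 7 ==> (!(3*w <= 30))) && k != 7
Before skip: (k != 7 ==> (!(3*w <= 30))) && k != 7
Before w := 3*w + 5: (k != 7 ==> (!(9*w <= 15))) && k != 7
The weakest precondition is (k != 7 ==> (!(9*w <= 15))) && k != 7.
Check whether k != 7 && w == 2 implies it.
Every state satisfying the precondition satisfies the weakest precondition: the implication holds.
Answer: valid


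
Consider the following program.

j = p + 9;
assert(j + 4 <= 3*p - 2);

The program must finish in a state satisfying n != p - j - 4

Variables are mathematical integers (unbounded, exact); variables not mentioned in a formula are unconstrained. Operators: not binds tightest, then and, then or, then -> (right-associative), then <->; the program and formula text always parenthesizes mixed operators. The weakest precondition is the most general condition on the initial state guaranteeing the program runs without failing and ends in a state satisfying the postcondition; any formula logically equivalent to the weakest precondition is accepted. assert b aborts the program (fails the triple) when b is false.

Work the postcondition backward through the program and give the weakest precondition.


Working backward. After the program, the postcondition n != p - j - 4 must hold; in canonical form it is j + n != p - 4.
Before assert j + 4 <= 3*p - 2: j <= 3*p - 6 and j + n != p - 4
Before j := p + 9: 2*p >= 15 and n != -13
Answer: WP = 2*p >= 15 and n != -13


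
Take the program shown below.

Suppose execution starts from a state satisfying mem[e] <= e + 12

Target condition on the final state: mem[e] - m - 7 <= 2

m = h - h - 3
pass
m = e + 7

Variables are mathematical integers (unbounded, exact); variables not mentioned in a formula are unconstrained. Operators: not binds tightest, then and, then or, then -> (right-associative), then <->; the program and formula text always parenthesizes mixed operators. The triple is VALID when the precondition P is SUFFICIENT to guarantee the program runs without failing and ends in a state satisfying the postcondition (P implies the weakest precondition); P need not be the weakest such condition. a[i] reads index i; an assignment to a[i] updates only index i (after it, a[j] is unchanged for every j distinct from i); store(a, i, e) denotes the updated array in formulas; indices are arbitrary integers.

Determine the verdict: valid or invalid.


Working backward. After the program, the postcondition mem[e] - m - 7 <= 2 must hold; in canonical form it is mem[e] <= m + 9.
Before m := e + 7: mem[e] <= e + 16
Before skip: mem[e] <= e + 16
Before m := h - h - 3: mem[e] <= e + 16
The weakest precondition is mem[e] <= e + 16.
Check whether mem[e] <= e + 12 implies it.
Every state satisfying the precondition satisfies the weakest precondition: the implication holds.
Answer: valid


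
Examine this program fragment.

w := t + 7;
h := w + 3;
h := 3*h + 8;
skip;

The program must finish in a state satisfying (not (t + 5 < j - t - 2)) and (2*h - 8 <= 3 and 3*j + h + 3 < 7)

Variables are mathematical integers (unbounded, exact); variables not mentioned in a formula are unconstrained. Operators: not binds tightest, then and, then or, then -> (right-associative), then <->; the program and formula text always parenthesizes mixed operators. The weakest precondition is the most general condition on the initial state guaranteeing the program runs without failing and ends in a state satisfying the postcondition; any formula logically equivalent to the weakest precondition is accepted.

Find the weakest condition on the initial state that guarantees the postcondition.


Working backward. After the program, the postcondition (not (t + 5 < j - t - 2)) and (2*h - 8 <= 3 and 3*j + h + 3 < 7) must hold; in canonical form it is (not (2*t < j - 7)) and 2*h <= 11 and h + 3*j < 4.
Before skip: (not (2*t < j - 7)) and 2*h <= 11 and h + 3*j < 4
Before h := 3*h + 8: (not (2*t < j - 7)) and 6*h <= -5 and 3*h + 3*j < -4
Before h := w + 3: (not (2*t < j - 7)) and 6*w <= -23 and 3*j + 3*w < -13
Before w := t + 7: (not (2*t < j - 7)) and 6*t <= -65 and 3*j + 3*t < -34
Answer: WP = (not (2*t < j - 7)) and 6*t <= -65 and 3*j + 3*t < -34


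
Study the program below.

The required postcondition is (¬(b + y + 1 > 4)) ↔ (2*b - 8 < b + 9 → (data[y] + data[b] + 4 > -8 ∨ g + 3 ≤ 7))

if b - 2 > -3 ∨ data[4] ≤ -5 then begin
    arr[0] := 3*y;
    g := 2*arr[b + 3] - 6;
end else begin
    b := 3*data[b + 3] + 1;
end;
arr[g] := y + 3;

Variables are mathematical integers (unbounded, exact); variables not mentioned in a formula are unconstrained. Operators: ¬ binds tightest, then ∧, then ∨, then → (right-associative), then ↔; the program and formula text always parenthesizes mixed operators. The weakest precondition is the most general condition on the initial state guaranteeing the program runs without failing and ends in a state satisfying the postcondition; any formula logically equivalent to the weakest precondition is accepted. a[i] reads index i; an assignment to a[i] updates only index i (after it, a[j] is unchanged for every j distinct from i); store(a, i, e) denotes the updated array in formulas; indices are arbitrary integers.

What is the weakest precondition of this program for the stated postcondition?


Working backward. After the program, the postcondition (¬(b + y + 1 > 4)) ↔ (2*b - 8 < b + 9 → (data[y] + data[b] + 4 > -8 ∨ g + 3 ≤ 7)) must hold; in canonical form it is (¬(b + y > 3)) ↔ (b < 17 → (data[b] + data[y] > -12 ∨ g ≤ 4)).
Before arr[g] := y + 3: (¬(b + y > 3)) ↔ (b < 17 → (data[b] + data[y] > -12 ∨ g ≤ 4))
Then branch requires (¬(b + y > 3)) ↔ (b < 17 → (data[b] + data[y] > -12 ∨ 2*store(arr, 0, 3*y)[b + 3] ≤ 10)); else branch requires (¬(3*data[b + 3] + y > 2)) ↔ (3*data[b + 3] < 16 → (data[3*data[b + 3] + 1] + data[y] > -12 ∨ g ≤ 4)).
Before the if: ((b > -1 ∨ data[4] ≤ -5) → ((¬(b + y > 3)) ↔ (b < 17 → (data[b] + data[y] > -12 ∨ 2*store(arr, 0, 3*y)[b + 3] ≤ 10)))) ∧ ((¬(b > -1 ∨ data[4] ≤ -5)) → ((¬(3*data[b + 3] + y > 2)) ↔ (3*data[b + 3] < 16 → (data[3*data[b + 3] + 1] + data[y] > -12 ∨ g ≤ 4))))
Answer: WP = ((b > -1 ∨ data[4] ≤ -5) → ((¬(b + y > 3)) ↔ (b < 17 → (data[b] + data[y] > -12 ∨ 2*store(arr, 0, 3*y)[b + 3] ≤ 10)))) ∧ ((¬(b > -1 ∨ data[4] ≤ -5)) → ((¬(3*data[b + 3] + y > 2)) ↔ (3*data[b + 3] < 16 → (data[3*data[b + 3] + 1] + data[y] > -12 ∨ g ≤ 4))))


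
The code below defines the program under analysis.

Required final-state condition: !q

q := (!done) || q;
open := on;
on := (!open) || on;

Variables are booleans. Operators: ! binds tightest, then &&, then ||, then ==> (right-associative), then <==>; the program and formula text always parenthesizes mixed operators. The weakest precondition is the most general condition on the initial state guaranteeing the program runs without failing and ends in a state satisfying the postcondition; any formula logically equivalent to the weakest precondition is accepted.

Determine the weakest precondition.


Working backward. After the program, !q must hold.
Before on := (!open) || on: !q
Before open := on: !q
Before q := (!done) || q: !((!done) || q)
Answer: WP = !((!done) || q)


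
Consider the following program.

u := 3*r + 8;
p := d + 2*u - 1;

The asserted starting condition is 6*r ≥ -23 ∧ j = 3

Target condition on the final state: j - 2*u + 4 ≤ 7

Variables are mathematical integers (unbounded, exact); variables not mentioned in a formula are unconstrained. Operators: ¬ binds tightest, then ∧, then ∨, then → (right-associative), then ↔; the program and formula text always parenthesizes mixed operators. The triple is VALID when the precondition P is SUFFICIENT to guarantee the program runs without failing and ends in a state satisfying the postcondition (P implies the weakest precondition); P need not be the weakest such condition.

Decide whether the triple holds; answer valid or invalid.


Working backward. After the program, the postcondition j - 2*u + 4 ≤ 7 must hold; in canonical form it is j ≤ 2*u + 3.
Before p := d + 2*u - 1: j ≤ 2*u + 3
Before u := 3*r + 8: j ≤ 6*r + 19
The weakest precondition is j ≤ 6*r + 19.
Check whether 6*r ≥ -23 ∧ j = 3 implies it.
Countermodel: at the initial state j = 3, r = -3, the precondition holds but the weakest precondition fails.
Answer: invalid


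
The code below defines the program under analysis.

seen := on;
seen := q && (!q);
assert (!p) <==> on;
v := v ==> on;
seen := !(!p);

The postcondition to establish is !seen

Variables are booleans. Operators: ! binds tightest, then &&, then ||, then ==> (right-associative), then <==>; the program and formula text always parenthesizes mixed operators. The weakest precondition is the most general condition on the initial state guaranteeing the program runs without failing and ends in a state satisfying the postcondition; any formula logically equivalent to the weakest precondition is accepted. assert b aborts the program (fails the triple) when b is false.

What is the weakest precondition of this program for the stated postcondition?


Working backward. After the program, !seen must hold.
Before seen := !(!p): !p
Before v := v ==> on: !p
Before assert (!p) <==> on: ((!p) <==> on) && (!p)
Before seen := q && (!q): ((!p) <==> on) && (!p)
Before seen := on: ((!p) <==> on) && (!p)
Answer: WP = ((!p) <==> on) && (!p)


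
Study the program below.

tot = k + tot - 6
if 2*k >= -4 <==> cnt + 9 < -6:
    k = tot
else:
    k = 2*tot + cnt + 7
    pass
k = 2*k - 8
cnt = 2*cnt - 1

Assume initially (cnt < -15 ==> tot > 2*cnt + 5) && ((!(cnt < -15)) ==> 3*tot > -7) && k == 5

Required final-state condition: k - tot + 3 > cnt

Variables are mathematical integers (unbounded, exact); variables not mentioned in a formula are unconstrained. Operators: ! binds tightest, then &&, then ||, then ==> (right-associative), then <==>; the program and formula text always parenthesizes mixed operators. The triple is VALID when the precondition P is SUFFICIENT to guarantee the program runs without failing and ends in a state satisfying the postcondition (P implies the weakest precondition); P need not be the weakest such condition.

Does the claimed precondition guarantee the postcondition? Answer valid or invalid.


Working backward. After the program, the postcondition k - tot + 3 > cnt must hold; in canonical form it is k > cnt + tot - 3.
Before cnt := 2*cnt - 1: k > 2*cnt + tot - 4
Before k := 2*k - 8: 2*k > 2*cnt + tot + 4
Then branch requires tot > 2*cnt + 4; else branch requires 3*tot > -10.
Before the if: ((2*k >= -4 <==> cnt < -15) ==> tot > 2*cnt + 4) && ((!(2*k >= -4 <==> cnt < -15)) ==> 3*tot > -10)
Before tot := k + tot - 6: ((2*k >= -4 <==> cnt < -15) ==> k + tot > 2*cnt + 10) && ((!(2*k >= -4 <==> cnt < -15)) ==> 3*k + 3*tot > 8)
The weakest precondition is ((2*k >= -4 <==> cnt < -15) ==> k + tot > 2*cnt + 10) && ((!(2*k >= -4 <==> cnt < -15)) ==> 3*k + 3*tot > 8).
Check whether (cnt < -15 ==> tot > 2*cnt + 5) && ((!(cnt < -15)) ==> 3*tot > -7) && k == 5 implies it.
Every state satisfying the precondition satisfies the weakest precondition: the implication holds.
Answer: valid


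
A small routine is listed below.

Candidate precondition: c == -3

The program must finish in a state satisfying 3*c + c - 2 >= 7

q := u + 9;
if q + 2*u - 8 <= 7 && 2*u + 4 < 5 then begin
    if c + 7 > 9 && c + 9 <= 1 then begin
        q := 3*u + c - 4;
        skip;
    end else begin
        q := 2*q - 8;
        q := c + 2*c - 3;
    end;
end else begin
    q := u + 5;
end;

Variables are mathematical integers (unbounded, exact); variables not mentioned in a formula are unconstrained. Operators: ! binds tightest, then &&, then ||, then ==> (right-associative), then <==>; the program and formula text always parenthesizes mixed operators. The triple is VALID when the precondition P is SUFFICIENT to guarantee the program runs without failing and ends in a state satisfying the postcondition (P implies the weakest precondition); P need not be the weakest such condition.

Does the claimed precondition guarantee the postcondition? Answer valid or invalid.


Working backward. After the program, the postcondition 3*c + c - 2 >= 7 must hold; in canonical form it is 4*c >= 9.
Then branch requires ((c > 2 && c <= -8) ==> 4*c >= 9) && ((!(c > 2 && c <= -8)) ==> 4*c >= 9); else branch requires 4*c >= 9.
Before the if: ((q + 2*u <= 15 && 2*u < 1) ==> (((c > 2 && c <= -8) ==> 4*c >= 9) && ((!(c > 2 && c <= -8)) ==> 4*c >= 9))) && ((!(q + 2*u <= 15 && 2*u < 1)) ==> 4*c >= 9)
Before q := u + 9: ((3*u <= 6 && 2*u < 1) ==> (((c > 2 && c <= -8) ==> 4*c >= 9) && ((!(c > 2 && c <= -8)) ==> 4*c >= 9))) && ((!(3*u <= 6 && 2*u < 1)) ==> 4*c >= 9)
The weakest precondition is ((3*u <= 6 && 2*u < 1) ==> (((c > 2 && c <= -8) ==> 4*c >= 9) && ((!(c > 2 && c <= -8)) ==> 4*c >= 9))) && ((!(3*u <= 6 && 2*u < 1)) ==> 4*c >= 9).
Check whether c == -3 implies it.
Countermodel: at the initial state c = -3, u = 0, the precondition holds but the weakest precondition fails.
Answer: invalid


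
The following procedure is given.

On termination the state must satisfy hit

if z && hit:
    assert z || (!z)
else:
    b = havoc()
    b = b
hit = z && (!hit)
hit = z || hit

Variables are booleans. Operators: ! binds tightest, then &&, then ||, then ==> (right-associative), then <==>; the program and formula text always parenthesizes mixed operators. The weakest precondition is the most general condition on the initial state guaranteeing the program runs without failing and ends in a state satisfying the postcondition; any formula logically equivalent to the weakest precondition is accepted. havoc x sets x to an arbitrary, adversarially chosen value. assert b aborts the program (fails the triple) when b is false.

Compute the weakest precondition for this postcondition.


Working backward. After the program, hit must hold.
Before hit := z || hit: z || hit
Before hit := z && (!hit): z || (z && (!hit))
Then branch requires z || (z && (!hit)); else branch requires z || (z && (!hit)).
Before the if: ((z && hit) ==> (z || (z && (!hit)))) && ((!(z && hit)) ==> (z || (z && (!hit))))
Answer: WP = ((z && hit) ==> (z || (z && (!hit)))) && ((!(z && hit)) ==> (z || (z && (!hit))))


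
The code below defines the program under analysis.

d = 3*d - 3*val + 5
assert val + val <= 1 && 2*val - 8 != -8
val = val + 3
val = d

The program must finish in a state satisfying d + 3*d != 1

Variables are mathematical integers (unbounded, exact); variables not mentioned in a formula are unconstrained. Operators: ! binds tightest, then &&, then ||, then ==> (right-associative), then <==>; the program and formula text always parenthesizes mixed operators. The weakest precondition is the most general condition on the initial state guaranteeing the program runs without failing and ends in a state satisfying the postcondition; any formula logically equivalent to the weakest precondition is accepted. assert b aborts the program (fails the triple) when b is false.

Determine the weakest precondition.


Working backward. After the program, the postcondition d + 3*d != 1 must hold; in canonical form it is 4*d != 1.
Before val := d: 4*d != 1
Before val := val + 3: 4*d != 1
Before assert val + val <= 1 && 2*val - 8 != -8: 2*val <= 1 && 2*val != 0 && 4*d != 1
Before d := 3*d - 3*val + 5: 2*val <= 1 && 2*val != 0 && 12*d != 12*val - 19
Answer: WP = 2*val <= 1 && 2*val != 0 && 12*d != 12*val - 19


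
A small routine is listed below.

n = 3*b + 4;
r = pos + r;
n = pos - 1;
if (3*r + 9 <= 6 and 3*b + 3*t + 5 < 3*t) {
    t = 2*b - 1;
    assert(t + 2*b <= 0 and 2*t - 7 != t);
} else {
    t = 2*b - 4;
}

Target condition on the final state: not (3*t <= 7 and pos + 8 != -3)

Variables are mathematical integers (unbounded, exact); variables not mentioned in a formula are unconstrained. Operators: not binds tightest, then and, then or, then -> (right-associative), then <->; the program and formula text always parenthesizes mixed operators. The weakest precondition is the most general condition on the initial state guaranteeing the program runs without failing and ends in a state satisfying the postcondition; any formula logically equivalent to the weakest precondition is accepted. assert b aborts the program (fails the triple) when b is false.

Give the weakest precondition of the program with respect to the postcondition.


Working backward. After the program, the postcondition not (3*t <= 7 and pos + 8 != -3) must hold; in canonical form it is not (3*t <= 7 and pos != -11).
Then branch requires 4*b <= 1 and 2*b != 8 and (not (6*b <= 10 and pos != -11)); else branch requires not (6*b <= 19 and pos != -11).
Before the if: ((3*r <= -3 and 3*b < -5) -> (4*b <= 1 and 2*b != 8 and (not (6*b <= 10 and pos != -11)))) and ((not (3*r <= -3 and 3*b < -5)) -> (not (6*b <= 19 and pos != -11)))
Before n := pos - 1: ((3*r <= -3 and 3*b < -5) -> (4*b <= 1 and 2*b != 8 and (not (6*b <= 10 and pos != -11)))) and ((not (3*r <= -3 and 3*b < -5)) -> (not (6*b <= 19 and pos != -11)))
Before r := pos + r: ((3*pos + 3*r <= -3 and 3*b < -5) -> (4*b <= 1 and 2*b != 8 and (not (6*b <= 10 and pos != -11)))) and ((not (3*pos + 3*r <= -3 and 3*b < -5)) -> (not (6*b <= 19 and pos != -11)))
Before n := 3*b + 4: ((3*pos + 3*r <= -3 and 3*b < -5) -> (4*b <= 1 and 2*b != 8 and (not (6*b <= 10 and pos != -11)))) and ((not (3*pos + 3*r <= -3 and 3*b < -5)) -> (not (6*b <= 19 and pos != -11)))
Answer: WP = ((3*pos + 3*r <= -3 and 3*b < -5) -> (4*b <= 1 and 2*b != 8 and (not (6*b <= 10 and pos != -11)))) and ((not (3*pos + 3*r <= -3 and 3*b < -5)) -> (not (6*b <= 19 and pos != -11)))


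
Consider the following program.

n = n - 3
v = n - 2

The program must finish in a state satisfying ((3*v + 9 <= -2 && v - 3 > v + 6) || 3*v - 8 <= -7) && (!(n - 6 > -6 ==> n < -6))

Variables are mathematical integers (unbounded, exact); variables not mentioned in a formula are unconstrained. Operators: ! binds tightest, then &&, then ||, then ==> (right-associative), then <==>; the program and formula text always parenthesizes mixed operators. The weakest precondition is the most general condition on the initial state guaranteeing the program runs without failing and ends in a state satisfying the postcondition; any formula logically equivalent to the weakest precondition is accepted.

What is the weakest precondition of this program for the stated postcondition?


Working backward. After the program, the postcondition ((3*v + 9 <= -2 && v - 3 > v + 6) || 3*v - 8 <= -7) && (!(n - 6 > -6 ==> n < -6)) must hold; in canonical form it is 3*v <= 1 && (!(n > 0 ==> n < -6)).
Before v := n - 2: 3*n <= 7 && (!(n > 0 ==> n < -6))
Before n := n - 3: 3*n <= 16 && (!(n > 3 ==> n < -3))
Answer: WP = 3*n <= 16 && (!(n > 3 ==> n < -3))


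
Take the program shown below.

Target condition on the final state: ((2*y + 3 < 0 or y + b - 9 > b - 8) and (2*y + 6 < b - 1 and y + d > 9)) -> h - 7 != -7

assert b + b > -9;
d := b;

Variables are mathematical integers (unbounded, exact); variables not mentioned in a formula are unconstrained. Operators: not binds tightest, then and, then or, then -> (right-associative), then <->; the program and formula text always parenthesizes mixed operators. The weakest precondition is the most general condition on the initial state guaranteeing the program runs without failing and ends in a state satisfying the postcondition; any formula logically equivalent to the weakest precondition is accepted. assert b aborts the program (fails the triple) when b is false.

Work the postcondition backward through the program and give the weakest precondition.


Working backward. After the program, the postcondition ((2*y + 3 < 0 or y + b - 9 > b - 8) and (2*y + 6 < b - 1 and y + d > 9)) -> h - 7 != -7 must hold; in canonical form it is ((2*y < -3 or y > 1) and 2*y < b - 7 and d + y > 9) -> h != 0.
Before d := b: ((2*y < -3 or y > 1) and 2*y < b - 7 and b + y > 9) -> h != 0
Before assert b + b > -9: 2*b > -9 and (((2*y < -3 or y > 1) and 2*y < b - 7 and b + y > 9) -> h != 0)
Answer: WP = 2*b > -9 and (((2*y < -3 or y > 1) and 2*y < b - 7 and b + y > 9) -> h != 0)


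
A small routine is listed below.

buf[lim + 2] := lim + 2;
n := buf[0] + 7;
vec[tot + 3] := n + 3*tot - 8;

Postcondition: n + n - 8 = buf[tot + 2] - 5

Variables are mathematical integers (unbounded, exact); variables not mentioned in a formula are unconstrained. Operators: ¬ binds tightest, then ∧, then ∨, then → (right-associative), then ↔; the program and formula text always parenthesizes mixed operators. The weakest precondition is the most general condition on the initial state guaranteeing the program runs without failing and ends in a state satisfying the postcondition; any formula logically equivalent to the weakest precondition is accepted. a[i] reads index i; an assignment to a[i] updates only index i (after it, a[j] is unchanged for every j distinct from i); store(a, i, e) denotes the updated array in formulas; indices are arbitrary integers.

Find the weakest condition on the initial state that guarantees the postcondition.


Working backward. After the program, the postcondition n + n - 8 = buf[tot + 2] - 5 must hold; in canonical form it is 2*n = buf[tot + 2] + 3.
Before vec[tot + 3] := n + 3*tot - 8: 2*n = buf[tot + 2] + 3
Before n := buf[0] + 7: 2*buf[0] = buf[tot + 2] - 11
Before buf[lim + 2] := lim + 2: 2*store(buf, lim + 2, lim + 2)[0] = store(buf, lim + 2, lim + 2)[tot + 2] - 11
Answer: WP = 2*store(buf, lim + 2, lim + 2)[0] = store(buf, lim + 2, lim + 2)[tot + 2] - 11


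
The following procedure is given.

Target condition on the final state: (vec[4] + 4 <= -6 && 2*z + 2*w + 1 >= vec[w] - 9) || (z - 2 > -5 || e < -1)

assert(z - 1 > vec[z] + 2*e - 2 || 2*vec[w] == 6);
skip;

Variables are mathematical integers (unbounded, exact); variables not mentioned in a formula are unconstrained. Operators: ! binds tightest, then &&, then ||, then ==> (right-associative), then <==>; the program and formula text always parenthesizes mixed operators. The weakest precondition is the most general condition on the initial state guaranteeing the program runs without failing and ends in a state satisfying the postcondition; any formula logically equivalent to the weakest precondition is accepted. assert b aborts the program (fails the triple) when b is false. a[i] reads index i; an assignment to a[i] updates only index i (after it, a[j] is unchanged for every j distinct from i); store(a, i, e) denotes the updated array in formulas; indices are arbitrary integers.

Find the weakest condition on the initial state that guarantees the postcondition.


Working backward. After the program, the postcondition (vec[4] + 4 <= -6 && 2*z + 2*w + 1 >= vec[w] - 9) || (z - 2 > -5 || e < -1) must hold; in canonical form it is (vec[4] <= -10 && 2*w + 2*z >= vec[w] - 10) || z > -3 || e < -1.
Before skip: (vec[4] <= -10 && 2*w + 2*z >= vec[w] - 10) || z > -3 || e < -1
Before assert z - 1 > vec[z] + 2*e - 2 || 2*vec[w] == 6: (z > vec[z] + 2*e - 1 || 2*vec[w] == 6) && ((vec[4] <= -10 && 2*w + 2*z >= vec[w] - 10) || z > -3 || e < -1)
Answer: WP = (z > vec[z] + 2*e - 1 || 2*vec[w] == 6) && ((vec[4] <= -10 && 2*w + 2*z >= vec[w] - 10) || z > -3 || e < -1)


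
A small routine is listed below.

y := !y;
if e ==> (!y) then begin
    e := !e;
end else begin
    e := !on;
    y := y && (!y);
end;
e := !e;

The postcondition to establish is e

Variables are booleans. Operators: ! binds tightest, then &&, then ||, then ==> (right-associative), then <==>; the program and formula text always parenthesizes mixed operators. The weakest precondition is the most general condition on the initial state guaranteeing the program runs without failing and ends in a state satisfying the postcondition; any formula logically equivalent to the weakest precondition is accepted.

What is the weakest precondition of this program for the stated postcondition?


Working backward. After the program, e must hold.
Before e := !e: !e
Then branch requires e; else branch requires on.
Before the if: ((e ==> (!y)) ==> e) && ((!(e ==> (!y))) ==> on)
Before y := !y: ((e ==> y) ==> e) && ((!(e ==> y)) ==> on)
Answer: WP = ((e ==> y) ==> e) && ((!(e ==> y)) ==> on)


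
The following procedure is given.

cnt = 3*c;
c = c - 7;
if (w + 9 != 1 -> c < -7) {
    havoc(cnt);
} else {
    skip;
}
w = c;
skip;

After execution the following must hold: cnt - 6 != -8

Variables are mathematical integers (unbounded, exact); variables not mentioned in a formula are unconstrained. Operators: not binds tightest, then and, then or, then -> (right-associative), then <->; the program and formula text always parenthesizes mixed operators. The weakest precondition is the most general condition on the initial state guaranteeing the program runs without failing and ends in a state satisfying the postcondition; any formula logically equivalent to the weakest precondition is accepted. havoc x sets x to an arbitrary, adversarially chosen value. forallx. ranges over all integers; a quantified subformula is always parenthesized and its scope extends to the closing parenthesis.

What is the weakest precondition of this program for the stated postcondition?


Working backward. After the program, the postcondition cnt - 6 != -8 must hold; in canonical form it is cnt != -2.
Before skip: cnt != -2
Before w := c: cnt != -2
Then branch requires forall cnt_1. cnt_1 != -2; else branch requires cnt != -2.
Before the if: ((w != -8 -> c < -7) -> (forall cnt_1. cnt_1 != -2)) and ((not (w != -8 -> c < -7)) -> cnt != -2)
Before c := c - 7: ((w != -8 -> c < 0) -> (forall cnt_1. cnt_1 != -2)) and ((not (w != -8 -> c < 0)) -> cnt != -2)
Before cnt := 3*c: ((w != -8 -> c < 0) -> (forall cnt_1. cnt_1 != -2)) and ((not (w != -8 -> c < 0)) -> 3*c != -2)
Answer: WP = ((w != -8 -> c < 0) -> (forall cnt_1. cnt_1 != -2)) and ((not (w != -8 -> c < 0)) -> 3*c != -2)


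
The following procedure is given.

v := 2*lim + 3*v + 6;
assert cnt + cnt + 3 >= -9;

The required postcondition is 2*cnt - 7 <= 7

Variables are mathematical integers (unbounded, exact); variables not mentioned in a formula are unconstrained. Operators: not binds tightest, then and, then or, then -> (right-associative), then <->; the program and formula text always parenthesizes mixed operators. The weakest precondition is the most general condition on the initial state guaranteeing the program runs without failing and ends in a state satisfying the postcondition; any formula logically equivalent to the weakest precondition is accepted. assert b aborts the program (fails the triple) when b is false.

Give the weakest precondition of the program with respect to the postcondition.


Working backward. After the program, the postcondition 2*cnt - 7 <= 7 must hold; in canonical form it is 2*cnt <= 14.
Before assert cnt + cnt + 3 >= -9: 2*cnt >= -12 and 2*cnt <= 14
Before v := 2*lim + 3*v + 6: 2*cnt >= -12 and 2*cnt <= 14
Answer: WP = 2*cnt >= -12 and 2*cnt <= 14


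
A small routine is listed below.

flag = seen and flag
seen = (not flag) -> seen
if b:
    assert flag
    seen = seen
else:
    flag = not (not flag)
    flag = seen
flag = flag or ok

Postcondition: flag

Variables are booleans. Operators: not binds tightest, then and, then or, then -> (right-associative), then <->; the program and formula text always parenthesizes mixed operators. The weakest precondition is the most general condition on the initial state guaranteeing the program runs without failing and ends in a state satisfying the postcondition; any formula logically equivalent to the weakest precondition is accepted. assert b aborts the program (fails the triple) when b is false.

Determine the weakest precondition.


Working backward. After the program, flag must hold.
Before flag := flag or ok: flag or ok
Then branch requires flag and (flag or ok); else branch requires seen or ok.
Before the if: (b -> (flag and (flag or ok))) and ((not b) -> (seen or ok))
Before seen := (not flag) -> seen: (b -> (flag and (flag or ok))) and ((not b) -> (((not flag) -> seen) or ok))
Before flag := seen and flag: (b -> (seen and flag and ((seen and flag) or ok))) and ((not b) -> (((not (seen and flag)) -> seen) or ok))
Answer: WP = (b -> (seen and flag and ((seen and flag) or ok))) and ((not b) -> (((not (seen and flag)) -> seen) or ok))


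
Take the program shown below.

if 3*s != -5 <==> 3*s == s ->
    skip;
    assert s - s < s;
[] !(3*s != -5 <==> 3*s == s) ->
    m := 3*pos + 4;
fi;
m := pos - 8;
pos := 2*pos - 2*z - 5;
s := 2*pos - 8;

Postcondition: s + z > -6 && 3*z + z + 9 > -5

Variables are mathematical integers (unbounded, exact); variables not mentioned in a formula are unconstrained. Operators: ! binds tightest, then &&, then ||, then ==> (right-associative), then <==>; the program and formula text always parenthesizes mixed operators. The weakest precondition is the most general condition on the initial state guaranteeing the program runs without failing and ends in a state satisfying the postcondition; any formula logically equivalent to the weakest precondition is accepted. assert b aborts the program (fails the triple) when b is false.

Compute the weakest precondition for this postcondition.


Working backward. After the program, the postcondition s + z > -6 && 3*z + z + 9 > -5 must hold; in canonical form it is s + z > -6 && 4*z > -14.
Before s := 2*pos - 8: 2*pos + z > 2 && 4*z > -14
Before pos := 2*pos - 2*z - 5: 4*pos > 3*z + 12 && 4*z > -14
Before m := pos - 8: 4*pos > 3*z + 12 && 4*z > -14
Then branch requires s > 0 && 4*pos > 3*z + 12 && 4*z > -14; else branch requires 4*pos > 3*z + 12 && 4*z > -14.
Before the if: ((3*s != -5 <==> 2*s == 0) ==> (s > 0 && 4*pos > 3*z + 12 && 4*z > -14)) && ((!(3*s != -5 <==> 2*s == 0)) ==> (4*pos > 3*z + 12 && 4*z > -14))
Answer: WP = ((3*s != -5 <==> 2*s == 0) ==> (s > 0 && 4*pos > 3*z + 12 && 4*z > -14)) && ((!(3*s != -5 <==> 2*s == 0)) ==> (4*pos > 3*z + 12 && 4*z > -14))


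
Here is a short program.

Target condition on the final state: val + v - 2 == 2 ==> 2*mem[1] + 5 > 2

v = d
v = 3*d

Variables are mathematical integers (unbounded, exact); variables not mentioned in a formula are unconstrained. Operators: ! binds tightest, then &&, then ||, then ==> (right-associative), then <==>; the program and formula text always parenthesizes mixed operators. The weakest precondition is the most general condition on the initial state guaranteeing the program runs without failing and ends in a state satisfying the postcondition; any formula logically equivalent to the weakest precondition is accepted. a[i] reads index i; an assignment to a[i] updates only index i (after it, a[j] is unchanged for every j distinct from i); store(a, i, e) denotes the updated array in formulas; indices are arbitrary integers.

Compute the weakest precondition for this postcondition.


Working backward. After the program, the postcondition val + v - 2 == 2 ==> 2*mem[1] + 5 > 2 must hold; in canonical form it is v + val == 4 ==> 2*mem[1] > -3.
Before v := 3*d: 3*d + val == 4 ==> 2*mem[1] > -3
Before v := d: 3*d + val == 4 ==> 2*mem[1] > -3
Answer: WP = 3*d + val == 4 ==> 2*mem[1] > -3


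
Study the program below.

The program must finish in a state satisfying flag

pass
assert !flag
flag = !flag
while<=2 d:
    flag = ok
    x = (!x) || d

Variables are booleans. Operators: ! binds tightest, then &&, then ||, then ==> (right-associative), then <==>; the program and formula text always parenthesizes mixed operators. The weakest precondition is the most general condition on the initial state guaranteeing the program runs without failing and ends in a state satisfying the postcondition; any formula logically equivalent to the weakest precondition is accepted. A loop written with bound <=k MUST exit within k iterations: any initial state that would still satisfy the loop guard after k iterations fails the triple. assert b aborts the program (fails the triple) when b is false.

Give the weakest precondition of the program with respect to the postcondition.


Working backward. After the program, flag must hold.
Before the loop (bound <=2), unroll the exhaustion recursion (WP_0 = exit-now case; WP_j = one more guarded iteration, up to j = 2):
  WP_0: (!d) && flag
  WP_1: (d ==> ((!d) && ok)) && ((!d) ==> flag)
  WP_2: (d ==> ((d ==> ((!d) && ok)) && ((!d) ==> ok))) && ((!d) ==> flag)
So before the loop: (d ==> ((d ==> ((!d) && ok)) && ((!d) ==> ok))) && ((!d) ==> flag)
Before flag := !flag: (d ==> ((d ==> ((!d) && ok)) && ((!d) ==> ok))) && ((!d) ==> (!flag))
Before assert !flag: (!flag) && (d ==> ((d ==> ((!d) && ok)) && ((!d) ==> ok))) && ((!d) ==> (!flag))
Before skip: (!flag) && (d ==> ((d ==> ((!d) && ok)) && ((!d) ==> ok))) && ((!d) ==> (!flag))
Answer: WP = (!flag) && (d ==> ((d ==> ((!d) && ok)) && ((!d) ==> ok))) && ((!d) ==> (!flag))


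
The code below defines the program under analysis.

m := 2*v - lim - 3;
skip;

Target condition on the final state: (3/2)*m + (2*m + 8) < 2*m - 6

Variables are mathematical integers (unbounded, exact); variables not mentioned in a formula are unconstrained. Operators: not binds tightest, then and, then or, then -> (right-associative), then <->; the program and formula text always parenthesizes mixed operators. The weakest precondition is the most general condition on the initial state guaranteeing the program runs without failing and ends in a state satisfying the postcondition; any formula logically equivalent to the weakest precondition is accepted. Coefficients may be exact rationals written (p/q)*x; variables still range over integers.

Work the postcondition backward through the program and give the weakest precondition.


Working backward. After the program, the postcondition (3/2)*m + (2*m + 8) < 2*m - 6 must hold; in canonical form it is (3/2)*m < -14.
Before skip: (3/2)*m < -14
Before m := 2*v - lim - 3: 3*v < (3/2)*lim - 19/2
Answer: WP = 3*v < (3/2)*lim - 19/2


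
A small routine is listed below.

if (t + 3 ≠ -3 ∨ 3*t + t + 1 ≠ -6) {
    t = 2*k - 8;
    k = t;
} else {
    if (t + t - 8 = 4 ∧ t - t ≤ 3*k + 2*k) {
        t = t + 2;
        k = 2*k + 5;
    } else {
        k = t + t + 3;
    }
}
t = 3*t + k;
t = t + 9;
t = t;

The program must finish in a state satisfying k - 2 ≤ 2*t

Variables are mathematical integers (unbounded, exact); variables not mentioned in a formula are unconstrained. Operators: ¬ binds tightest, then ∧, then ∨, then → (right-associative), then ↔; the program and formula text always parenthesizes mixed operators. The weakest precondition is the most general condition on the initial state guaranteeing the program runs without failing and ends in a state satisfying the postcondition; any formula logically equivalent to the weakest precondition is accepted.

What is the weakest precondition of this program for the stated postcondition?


Working backward. After the program, the postcondition k - 2 ≤ 2*t must hold; in canonical form it is k ≤ 2*t + 2.
Before t := t: k ≤ 2*t + 2
Before t := t + 9: k ≤ 2*t + 20
Before t := 3*t + k: k + 6*t ≥ -20
Then branch requires 14*k ≥ 36; else branch requires ((2*t = 12 ∧ 5*k ≥ 0) → 2*k + 6*t ≥ -37) ∧ ((¬(2*t = 12 ∧ 5*k ≥ 0)) → 8*t ≥ -23).
Before the if: ((t ≠ -6 ∨ 4*t ≠ -7) → 14*k ≥ 36) ∧ ((¬(t ≠ -6 ∨ 4*t ≠ -7)) → (((2*t = 12 ∧ 5*k ≥ 0) → 2*k + 6*t ≥ -37) ∧ ((¬(2*t = 12 ∧ 5*k ≥ 0)) → 8*t ≥ -23)))
Answer: WP = ((t ≠ -6 ∨ 4*t ≠ -7) → 14*k ≥ 36) ∧ ((¬(t ≠ -6 ∨ 4*t ≠ -7)) → (((2*t = 12 ∧ 5*k ≥ 0) → 2*k + 6*t ≥ -37) ∧ ((¬(2*t = 12 ∧ 5*k ≥ 0)) → 8*t ≥ -23)))


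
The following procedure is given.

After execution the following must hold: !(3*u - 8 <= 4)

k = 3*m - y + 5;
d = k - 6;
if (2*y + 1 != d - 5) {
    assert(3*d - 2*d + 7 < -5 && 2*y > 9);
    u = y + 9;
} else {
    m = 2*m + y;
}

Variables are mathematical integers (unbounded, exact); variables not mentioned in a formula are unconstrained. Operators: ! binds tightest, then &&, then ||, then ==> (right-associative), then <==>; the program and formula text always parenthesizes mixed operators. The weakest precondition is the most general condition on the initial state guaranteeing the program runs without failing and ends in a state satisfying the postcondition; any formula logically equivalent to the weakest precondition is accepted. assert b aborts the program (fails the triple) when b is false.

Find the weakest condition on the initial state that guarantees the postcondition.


Working backward. After the program, the postcondition !(3*u - 8 <= 4) must hold; in canonical form it is !(3*u <= 12).
Then branch requires d < -12 && 2*y > 9 && (!(3*y <= -15)); else branch requires !(3*u <= 12).
Before the if: (2*y != d - 6 ==> (d < -12 && 2*y > 9 && (!(3*y <= -15)))) && ((!(2*y != d - 6)) ==> (!(3*u <= 12)))
Before d := k - 6: (2*y != k - 12 ==> (k < -6 && 2*y > 9 && (!(3*y <= -15)))) && ((!(2*y != k - 12)) ==> (!(3*u <= 12)))
Before k := 3*m - y + 5: (3*y != 3*m - 7 ==> (3*m < y - 11 && 2*y > 9 && (!(3*y <= -15)))) && ((!(3*y != 3*m - 7)) ==> (!(3*u <= 12)))
Answer: WP = (3*y != 3*m - 7 ==> (3*m < y - 11 && 2*y > 9 && (!(3*y <= -15)))) && ((!(3*y != 3*m - 7)) ==> (!(3*u <= 12)))


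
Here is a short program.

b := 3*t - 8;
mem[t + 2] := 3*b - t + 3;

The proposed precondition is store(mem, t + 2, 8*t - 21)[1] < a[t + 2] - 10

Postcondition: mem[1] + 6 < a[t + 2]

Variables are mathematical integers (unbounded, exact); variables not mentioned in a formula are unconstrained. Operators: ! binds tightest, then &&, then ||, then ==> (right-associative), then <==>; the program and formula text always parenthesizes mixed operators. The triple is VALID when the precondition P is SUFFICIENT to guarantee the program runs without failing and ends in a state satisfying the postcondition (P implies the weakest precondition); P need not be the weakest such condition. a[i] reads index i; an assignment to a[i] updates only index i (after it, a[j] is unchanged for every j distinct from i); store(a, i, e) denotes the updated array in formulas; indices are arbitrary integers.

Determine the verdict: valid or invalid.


Working backward. After the program, the postcondition mem[1] + 6 < a[t + 2] must hold; in canonical form it is mem[1] < a[t + 2] - 6.
Before mem[t + 2] := 3*b - t + 3: store(mem, t + 2, 3*b - t + 3)[1] < a[t + 2] - 6
Before b := 3*t - 8: store(mem, t + 2, 8*t - 21)[1] < a[t + 2] - 6
The weakest precondition is store(mem, t + 2, 8*t - 21)[1] < a[t + 2] - 6.
Check whether store(mem, t + 2, 8*t - 21)[1] < a[t + 2] - 10 implies it.
Every state satisfying the precondition satisfies the weakest precondition: the implication holds.
Answer: valid
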